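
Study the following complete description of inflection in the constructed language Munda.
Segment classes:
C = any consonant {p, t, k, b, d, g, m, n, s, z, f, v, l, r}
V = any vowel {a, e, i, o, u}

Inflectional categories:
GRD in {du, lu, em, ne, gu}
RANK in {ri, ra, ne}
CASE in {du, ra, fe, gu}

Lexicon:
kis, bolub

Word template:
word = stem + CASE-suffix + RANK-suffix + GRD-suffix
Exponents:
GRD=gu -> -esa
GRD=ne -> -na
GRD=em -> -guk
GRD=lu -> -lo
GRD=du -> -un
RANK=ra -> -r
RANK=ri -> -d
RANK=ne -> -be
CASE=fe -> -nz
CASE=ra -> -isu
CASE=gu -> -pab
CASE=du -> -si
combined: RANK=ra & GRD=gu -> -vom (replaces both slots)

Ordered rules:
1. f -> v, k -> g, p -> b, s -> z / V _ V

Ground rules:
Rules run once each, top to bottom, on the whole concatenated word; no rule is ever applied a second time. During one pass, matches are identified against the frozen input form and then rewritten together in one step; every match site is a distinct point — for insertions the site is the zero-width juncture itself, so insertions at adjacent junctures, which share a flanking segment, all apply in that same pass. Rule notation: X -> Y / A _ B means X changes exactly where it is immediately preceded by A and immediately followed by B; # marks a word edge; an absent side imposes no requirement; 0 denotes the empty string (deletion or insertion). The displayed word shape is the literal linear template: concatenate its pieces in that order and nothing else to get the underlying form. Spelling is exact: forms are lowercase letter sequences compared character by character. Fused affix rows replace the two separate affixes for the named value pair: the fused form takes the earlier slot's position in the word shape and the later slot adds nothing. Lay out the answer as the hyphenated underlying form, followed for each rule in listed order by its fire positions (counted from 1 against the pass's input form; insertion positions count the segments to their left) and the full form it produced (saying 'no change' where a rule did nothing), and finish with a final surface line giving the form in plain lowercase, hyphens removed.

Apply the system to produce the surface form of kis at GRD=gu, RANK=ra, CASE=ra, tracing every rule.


underlying: kis-isu-vom
1. f -> v, k -> g, p -> b, s -> z / V _ V: fires at position(s) 3, 5: kizizuvom
surface: kizizuvom


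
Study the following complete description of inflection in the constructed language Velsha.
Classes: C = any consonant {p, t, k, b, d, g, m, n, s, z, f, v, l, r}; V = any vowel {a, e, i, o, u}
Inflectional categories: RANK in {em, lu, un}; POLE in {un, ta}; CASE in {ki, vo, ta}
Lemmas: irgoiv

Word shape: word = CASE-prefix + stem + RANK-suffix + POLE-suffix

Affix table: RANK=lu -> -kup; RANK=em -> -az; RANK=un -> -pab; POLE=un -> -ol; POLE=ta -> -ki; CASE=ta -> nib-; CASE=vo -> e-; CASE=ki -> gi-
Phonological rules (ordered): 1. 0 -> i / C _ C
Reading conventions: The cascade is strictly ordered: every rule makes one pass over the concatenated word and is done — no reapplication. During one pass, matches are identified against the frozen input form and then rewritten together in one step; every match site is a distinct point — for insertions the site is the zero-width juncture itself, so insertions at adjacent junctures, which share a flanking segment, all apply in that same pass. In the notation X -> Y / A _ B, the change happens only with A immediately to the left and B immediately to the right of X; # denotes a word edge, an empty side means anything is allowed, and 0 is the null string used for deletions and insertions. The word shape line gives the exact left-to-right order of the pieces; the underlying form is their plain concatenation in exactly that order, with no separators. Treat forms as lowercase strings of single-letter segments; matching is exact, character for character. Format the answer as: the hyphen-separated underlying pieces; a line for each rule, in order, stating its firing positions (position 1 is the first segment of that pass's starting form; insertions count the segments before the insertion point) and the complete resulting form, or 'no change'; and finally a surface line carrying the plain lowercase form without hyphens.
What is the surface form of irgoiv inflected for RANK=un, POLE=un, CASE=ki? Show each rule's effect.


underlying: gi-irgoiv-pab-ol
1. 0 -> i / C _ C: inserts after position(s) 4, 8: giirigoivipabol
surface: giirigoivipabol


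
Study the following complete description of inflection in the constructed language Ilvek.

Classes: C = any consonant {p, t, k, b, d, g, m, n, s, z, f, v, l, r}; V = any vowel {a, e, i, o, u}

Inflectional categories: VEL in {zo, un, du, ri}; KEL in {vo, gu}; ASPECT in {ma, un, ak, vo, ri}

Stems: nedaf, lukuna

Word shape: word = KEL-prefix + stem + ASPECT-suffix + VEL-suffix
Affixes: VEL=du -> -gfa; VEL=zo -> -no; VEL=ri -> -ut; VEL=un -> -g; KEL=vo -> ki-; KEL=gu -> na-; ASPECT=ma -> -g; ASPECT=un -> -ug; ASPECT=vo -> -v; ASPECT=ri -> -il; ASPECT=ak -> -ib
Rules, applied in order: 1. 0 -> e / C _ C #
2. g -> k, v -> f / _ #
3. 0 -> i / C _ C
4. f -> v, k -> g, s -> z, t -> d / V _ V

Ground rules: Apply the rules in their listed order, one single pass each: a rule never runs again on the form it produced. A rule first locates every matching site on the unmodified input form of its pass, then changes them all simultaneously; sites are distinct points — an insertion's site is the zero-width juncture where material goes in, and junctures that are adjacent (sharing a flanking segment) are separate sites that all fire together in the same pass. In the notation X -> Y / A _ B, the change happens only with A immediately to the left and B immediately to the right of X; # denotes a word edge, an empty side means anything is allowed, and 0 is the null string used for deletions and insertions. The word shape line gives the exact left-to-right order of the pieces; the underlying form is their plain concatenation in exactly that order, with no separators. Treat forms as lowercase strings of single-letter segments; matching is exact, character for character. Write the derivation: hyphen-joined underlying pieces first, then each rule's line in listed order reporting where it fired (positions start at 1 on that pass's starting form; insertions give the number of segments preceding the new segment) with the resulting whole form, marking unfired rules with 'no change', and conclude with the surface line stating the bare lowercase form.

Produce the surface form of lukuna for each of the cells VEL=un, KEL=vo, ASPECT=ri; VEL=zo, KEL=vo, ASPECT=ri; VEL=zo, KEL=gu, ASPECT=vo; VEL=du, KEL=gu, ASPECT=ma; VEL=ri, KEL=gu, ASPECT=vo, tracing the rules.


cell VEL=un, KEL=vo, ASPECT=ri:
underlying: ki-lukuna-il-g
1. 0 -> e / C _ C #: inserts after position(s) 10: kilukunaileg
2. g -> k, v -> f / _ #: fires at position(s) 12: kilukunailek
3. 0 -> i / C _ C: no change
4. f -> v, k -> g, s -> z, t -> d / V _ V: fires at position(s) 5: kilugunailek
surface: kilugunailek

cell VEL=zo, KEL=vo, ASPECT=ri:
underlying: ki-lukuna-il-no
1. 0 -> e / C _ C #: no change
2. g -> k, v -> f / _ #: no change
3. 0 -> i / C _ C: inserts after position(s) 10: kilukunailino
4. f -> v, k -> g, s -> z, t -> d / V _ V: fires at position(s) 5: kilugunailino
surface: kilugunailino

cell VEL=zo, KEL=gu, ASPECT=vo:
underlying: na-lukuna-v-no
1. 0 -> e / C _ C #: no change
2. g -> k, v -> f / _ #: no change
3. 0 -> i / C _ C: inserts after position(s) 9: nalukunavino
4. f -> v, k -> g, s -> z, t -> d / V _ V: fires at position(s) 5: nalugunavino
surface: nalugunavino

cell VEL=du, KEL=gu, ASPECT=ma:
underlying: na-lukuna-g-gfa
1. 0 -> e / C _ C #: no change
2. g -> k, v -> f / _ #: no change
3. 0 -> i / C _ C: inserts after position(s) 9, 10: nalukunagigifa
4. f -> v, k -> g, s -> z, t -> d / V _ V: fires at position(s) 5, 13: nalugunagigiva
surface: nalugunagigiva

cell VEL=ri, KEL=gu, ASPECT=vo:
underlying: na-lukuna-v-ut
1. 0 -> e / C _ C #: no change
2. g -> k, v -> f / _ #: no change
3. 0 -> i / C _ C: no change
4. f -> v, k -> g, s -> z, t -> d / V _ V: fires at position(s) 5: nalugunavut
surface: nalugunavut


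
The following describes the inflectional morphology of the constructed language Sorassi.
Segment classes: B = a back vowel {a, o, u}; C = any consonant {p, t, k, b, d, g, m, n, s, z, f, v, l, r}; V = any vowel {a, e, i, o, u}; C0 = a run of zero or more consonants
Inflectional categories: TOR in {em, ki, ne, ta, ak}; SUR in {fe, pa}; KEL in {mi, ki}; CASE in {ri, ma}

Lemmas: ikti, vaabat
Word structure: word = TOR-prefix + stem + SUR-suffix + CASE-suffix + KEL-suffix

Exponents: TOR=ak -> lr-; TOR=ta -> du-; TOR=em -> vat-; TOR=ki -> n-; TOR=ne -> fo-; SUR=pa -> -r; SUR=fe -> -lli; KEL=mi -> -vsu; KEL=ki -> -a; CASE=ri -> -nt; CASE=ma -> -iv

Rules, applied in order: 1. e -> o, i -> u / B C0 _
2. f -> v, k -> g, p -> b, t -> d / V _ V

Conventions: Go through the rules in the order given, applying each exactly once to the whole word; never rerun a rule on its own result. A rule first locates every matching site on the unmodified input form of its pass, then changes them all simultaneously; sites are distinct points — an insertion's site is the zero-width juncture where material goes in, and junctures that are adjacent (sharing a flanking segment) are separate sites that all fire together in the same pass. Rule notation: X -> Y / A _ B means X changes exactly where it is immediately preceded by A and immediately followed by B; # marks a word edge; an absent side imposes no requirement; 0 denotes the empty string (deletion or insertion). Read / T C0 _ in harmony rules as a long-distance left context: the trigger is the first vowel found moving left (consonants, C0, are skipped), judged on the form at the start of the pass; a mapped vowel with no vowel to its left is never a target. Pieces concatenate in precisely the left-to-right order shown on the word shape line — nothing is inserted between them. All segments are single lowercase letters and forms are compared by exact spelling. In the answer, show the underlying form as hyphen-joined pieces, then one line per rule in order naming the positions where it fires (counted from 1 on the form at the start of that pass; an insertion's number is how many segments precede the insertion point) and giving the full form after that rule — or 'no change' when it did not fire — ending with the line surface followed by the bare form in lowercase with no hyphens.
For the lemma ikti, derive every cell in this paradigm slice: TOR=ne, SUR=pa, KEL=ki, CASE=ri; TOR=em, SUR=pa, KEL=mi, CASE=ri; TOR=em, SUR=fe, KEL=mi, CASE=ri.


cell TOR=ne, SUR=pa, KEL=ki, CASE=ri:
underlying: fo-ikti-r-nt-a
1. e -> o, i -> u / B C0 _: fires at position(s) 3: fouktirnta
2. f -> v, k -> g, p -> b, t -> d / V _ V: no change
surface: fouktirnta

cell TOR=em, SUR=pa, KEL=mi, CASE=ri:
underlying: vat-ikti-r-nt-vsu
1. e -> o, i -> u / B C0 _: fires at position(s) 4: vatuktirntvsu
2. f -> v, k -> g, p -> b, t -> d / V _ V: fires at position(s) 3: vaduktirntvsu
surface: vaduktirntvsu

cell TOR=em, SUR=fe, KEL=mi, CASE=ri:
underlying: vat-ikti-lli-nt-vsu
1. e -> o, i -> u / B C0 _: fires at position(s) 4: vatuktillintvsu
2. f -> v, k -> g, p -> b, t -> d / V _ V: fires at position(s) 3: vaduktillintvsu
surface: vaduktillintvsu


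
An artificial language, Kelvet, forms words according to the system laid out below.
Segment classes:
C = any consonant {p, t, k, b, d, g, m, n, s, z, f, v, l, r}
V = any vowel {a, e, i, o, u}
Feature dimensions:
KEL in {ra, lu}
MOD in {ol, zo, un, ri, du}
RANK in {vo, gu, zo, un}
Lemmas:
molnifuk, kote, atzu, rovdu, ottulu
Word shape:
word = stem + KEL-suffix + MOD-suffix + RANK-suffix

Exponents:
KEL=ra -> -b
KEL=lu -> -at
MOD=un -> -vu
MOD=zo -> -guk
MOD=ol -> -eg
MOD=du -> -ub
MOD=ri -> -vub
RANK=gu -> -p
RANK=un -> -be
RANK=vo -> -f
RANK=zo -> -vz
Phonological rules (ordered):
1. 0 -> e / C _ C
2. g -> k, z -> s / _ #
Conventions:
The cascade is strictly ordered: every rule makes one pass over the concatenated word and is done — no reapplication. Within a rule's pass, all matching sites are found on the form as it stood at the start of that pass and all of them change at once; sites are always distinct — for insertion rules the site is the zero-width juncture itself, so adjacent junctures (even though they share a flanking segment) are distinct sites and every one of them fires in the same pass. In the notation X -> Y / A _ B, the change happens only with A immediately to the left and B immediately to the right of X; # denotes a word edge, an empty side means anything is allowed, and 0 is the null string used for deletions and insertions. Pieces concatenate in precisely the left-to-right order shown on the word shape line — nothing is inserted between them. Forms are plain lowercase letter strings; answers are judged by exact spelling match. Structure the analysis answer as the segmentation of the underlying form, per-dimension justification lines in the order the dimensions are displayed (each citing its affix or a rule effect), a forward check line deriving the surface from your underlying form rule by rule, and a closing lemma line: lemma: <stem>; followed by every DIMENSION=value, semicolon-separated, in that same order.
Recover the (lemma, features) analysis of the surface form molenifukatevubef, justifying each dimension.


underlying: molnifuk-at-vub-f
KEL=lu - signalled by the affix -at
MOD=ri - signalled by the affix -vub
RANK=vo - signalled by the affix -f
check: molnifukatvubf -> molenifukatevubef -> molenifukatevubef
lemma: molnifuk; KEL=lu; MOD=ri; RANK=vo


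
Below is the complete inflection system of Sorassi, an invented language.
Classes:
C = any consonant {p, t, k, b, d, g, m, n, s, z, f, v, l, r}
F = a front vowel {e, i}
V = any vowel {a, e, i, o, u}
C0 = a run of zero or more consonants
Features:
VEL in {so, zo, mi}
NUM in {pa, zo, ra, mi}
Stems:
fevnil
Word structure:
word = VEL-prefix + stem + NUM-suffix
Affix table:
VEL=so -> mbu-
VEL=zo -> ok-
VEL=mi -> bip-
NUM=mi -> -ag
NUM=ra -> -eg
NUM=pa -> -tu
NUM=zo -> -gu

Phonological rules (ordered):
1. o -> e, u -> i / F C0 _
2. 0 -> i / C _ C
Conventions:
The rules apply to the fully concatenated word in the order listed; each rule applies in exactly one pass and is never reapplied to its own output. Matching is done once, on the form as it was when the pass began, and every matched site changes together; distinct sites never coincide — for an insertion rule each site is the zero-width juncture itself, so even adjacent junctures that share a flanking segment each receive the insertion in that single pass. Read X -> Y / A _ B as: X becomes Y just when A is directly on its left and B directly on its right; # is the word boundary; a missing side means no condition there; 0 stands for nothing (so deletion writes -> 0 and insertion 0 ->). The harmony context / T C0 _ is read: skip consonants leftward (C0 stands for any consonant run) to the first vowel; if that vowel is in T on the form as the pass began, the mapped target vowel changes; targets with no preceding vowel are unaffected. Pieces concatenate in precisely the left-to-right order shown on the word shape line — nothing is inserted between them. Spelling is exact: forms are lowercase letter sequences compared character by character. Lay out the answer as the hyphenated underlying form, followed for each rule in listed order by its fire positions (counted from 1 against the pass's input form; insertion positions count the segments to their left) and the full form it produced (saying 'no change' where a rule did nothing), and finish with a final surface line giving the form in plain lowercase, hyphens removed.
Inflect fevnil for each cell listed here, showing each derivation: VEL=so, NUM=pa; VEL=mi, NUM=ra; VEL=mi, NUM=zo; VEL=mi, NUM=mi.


cell VEL=so, NUM=pa:
underlying: mbu-fevnil-tu
1. o -> e, u -> i / F C0 _: fires at position(s) 11: mbufevnilti
2. 0 -> i / C _ C: inserts after position(s) 1, 6, 9: mibufeviniliti
surface: mibufeviniliti

cell VEL=mi, NUM=ra:
underlying: bip-fevnil-eg
1. o -> e, u -> i / F C0 _: no change
2. 0 -> i / C _ C: inserts after position(s) 3, 6: bipifevinileg
surface: bipifevinileg

cell VEL=mi, NUM=zo:
underlying: bip-fevnil-gu
1. o -> e, u -> i / F C0 _: fires at position(s) 11: bipfevnilgi
2. 0 -> i / C _ C: inserts after position(s) 3, 6, 9: bipifeviniligi
surface: bipifeviniligi

cell VEL=mi, NUM=mi:
underlying: bip-fevnil-ag
1. o -> e, u -> i / F C0 _: no change
2. 0 -> i / C _ C: inserts after position(s) 3, 6: bipifevinilag
surface: bipifevinilag


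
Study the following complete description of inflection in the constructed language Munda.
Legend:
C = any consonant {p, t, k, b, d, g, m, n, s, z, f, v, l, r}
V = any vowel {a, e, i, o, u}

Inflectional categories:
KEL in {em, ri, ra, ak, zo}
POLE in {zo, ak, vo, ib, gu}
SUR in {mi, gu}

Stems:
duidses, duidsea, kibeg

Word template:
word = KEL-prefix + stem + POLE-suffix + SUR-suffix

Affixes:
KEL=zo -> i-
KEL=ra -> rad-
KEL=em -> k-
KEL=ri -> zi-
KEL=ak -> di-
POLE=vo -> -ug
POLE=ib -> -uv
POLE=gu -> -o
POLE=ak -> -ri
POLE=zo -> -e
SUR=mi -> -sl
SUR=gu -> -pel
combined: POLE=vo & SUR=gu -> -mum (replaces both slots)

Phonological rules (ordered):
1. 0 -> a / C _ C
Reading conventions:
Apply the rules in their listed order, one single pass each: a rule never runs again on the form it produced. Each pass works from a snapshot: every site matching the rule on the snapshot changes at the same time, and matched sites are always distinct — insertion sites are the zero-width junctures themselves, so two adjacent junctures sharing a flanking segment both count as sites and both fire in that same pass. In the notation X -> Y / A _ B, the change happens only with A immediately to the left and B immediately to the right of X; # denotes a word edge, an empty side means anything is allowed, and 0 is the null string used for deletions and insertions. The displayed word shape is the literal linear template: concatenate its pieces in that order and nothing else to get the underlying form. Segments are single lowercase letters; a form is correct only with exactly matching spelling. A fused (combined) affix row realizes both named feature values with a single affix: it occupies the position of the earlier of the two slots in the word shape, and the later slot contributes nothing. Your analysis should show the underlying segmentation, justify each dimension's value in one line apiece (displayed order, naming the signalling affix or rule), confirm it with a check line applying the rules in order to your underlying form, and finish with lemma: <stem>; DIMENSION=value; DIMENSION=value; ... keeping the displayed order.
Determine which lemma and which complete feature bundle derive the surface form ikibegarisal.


underlying: i-kibeg-ri-sl
KEL=zo - signalled by the affix i-
POLE=ak - signalled by the affix -ri
SUR=mi - signalled by the affix -sl
check: ikibegrisl -> ikibegarisal
lemma: kibeg; KEL=zo; POLE=ak; SUR=mi


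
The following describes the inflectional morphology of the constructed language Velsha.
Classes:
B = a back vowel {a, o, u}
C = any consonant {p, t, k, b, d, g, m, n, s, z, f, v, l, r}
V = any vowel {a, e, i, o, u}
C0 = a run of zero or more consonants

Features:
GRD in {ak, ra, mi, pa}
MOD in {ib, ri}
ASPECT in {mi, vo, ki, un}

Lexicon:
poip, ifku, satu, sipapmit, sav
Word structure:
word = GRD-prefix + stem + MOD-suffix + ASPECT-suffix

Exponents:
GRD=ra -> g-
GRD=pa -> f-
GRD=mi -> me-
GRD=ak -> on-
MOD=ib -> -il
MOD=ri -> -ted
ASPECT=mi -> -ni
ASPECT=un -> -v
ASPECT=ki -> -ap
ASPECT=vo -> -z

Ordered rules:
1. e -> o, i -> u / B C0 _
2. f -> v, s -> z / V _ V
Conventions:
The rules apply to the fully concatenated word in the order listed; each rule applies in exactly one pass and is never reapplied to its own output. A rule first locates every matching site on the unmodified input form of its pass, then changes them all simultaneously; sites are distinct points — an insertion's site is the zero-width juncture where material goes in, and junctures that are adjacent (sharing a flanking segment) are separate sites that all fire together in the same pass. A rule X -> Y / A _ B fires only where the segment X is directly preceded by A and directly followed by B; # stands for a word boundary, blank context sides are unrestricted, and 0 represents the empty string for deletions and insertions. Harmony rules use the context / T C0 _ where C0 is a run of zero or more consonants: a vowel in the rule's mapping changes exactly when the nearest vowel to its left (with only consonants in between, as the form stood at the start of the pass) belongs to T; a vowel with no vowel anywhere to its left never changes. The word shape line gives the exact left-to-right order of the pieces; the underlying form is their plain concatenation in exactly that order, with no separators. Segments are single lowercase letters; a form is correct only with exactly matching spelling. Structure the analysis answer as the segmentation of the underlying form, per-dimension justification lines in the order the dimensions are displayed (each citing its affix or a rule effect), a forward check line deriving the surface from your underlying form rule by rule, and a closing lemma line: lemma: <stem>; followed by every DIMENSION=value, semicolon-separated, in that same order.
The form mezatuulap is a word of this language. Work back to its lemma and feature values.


underlying: me-satu-il-ap
GRD=mi - signalled by the affix me-
MOD=ib - signalled by the affix -il
ASPECT=ki - signalled by the affix -ap
check: mesatuilap -> mesatuulap -> mezatuulap
lemma: satu; GRD=mi; MOD=ib; ASPECT=ki


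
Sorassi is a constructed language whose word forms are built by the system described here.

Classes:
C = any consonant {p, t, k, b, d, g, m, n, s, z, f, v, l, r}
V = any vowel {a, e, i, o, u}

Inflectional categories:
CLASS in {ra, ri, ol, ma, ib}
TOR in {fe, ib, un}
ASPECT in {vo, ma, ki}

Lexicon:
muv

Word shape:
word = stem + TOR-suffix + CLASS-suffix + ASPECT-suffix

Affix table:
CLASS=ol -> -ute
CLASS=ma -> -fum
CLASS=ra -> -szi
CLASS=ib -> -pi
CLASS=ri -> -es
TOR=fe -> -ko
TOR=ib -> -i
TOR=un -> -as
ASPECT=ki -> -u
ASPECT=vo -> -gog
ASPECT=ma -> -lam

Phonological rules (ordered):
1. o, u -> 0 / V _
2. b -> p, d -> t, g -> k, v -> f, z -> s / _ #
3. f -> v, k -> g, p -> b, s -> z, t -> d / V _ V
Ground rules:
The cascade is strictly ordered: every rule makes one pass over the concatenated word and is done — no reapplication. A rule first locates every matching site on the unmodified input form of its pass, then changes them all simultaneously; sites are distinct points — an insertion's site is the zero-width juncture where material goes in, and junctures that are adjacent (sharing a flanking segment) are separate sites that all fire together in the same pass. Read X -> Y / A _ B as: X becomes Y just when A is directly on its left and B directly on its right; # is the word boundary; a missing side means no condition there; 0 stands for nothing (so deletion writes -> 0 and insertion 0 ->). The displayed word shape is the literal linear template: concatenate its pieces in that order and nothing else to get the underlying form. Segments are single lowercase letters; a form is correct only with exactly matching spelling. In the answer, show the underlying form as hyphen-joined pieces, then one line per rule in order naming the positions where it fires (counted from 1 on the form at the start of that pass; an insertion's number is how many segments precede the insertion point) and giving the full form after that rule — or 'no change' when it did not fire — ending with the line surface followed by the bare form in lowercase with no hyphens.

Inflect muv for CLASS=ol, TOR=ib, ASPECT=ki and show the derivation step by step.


underlying: muv-i-ute-u
1. o, u -> 0 / V _: fires at position(s) 5, 8: muvite
2. b -> p, d -> t, g -> k, v -> f, z -> s / _ #: no change
3. f -> v, k -> g, p -> b, s -> z, t -> d / V _ V: fires at position(s) 5: muvide
surface: muvide


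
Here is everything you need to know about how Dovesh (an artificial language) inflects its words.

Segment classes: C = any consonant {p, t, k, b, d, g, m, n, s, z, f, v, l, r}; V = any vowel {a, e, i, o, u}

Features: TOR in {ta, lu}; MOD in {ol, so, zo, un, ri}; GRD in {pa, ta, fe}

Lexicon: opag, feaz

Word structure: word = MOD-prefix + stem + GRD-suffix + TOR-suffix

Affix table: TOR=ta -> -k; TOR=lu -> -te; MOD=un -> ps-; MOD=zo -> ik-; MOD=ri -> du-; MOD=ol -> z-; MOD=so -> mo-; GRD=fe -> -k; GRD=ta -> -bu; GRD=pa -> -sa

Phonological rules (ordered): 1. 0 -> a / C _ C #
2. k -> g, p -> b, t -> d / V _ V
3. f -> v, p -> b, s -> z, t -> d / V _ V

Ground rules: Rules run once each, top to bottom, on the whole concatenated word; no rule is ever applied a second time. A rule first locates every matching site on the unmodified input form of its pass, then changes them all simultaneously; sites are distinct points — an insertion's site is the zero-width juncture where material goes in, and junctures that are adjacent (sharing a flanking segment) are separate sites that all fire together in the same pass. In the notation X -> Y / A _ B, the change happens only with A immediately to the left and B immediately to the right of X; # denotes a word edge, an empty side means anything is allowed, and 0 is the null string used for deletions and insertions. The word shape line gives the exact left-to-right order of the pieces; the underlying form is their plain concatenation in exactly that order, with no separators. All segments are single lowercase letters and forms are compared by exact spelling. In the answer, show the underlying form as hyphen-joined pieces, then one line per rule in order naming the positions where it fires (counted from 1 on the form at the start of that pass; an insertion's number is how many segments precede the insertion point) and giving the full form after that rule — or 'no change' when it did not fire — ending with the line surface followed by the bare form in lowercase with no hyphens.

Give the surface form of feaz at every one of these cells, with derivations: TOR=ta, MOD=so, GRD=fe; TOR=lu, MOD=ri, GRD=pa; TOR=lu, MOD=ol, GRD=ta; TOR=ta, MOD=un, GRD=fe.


cell TOR=ta, MOD=so, GRD=fe:
underlying: mo-feaz-k-k
1. 0 -> a / C _ C #: inserts after position(s) 7: mofeazkak
2. k -> g, p -> b, t -> d / V _ V: no change
3. f -> v, p -> b, s -> z, t -> d / V _ V: fires at position(s) 3: moveazkak
surface: moveazkak

cell TOR=lu, MOD=ri, GRD=pa:
underlying: du-feaz-sa-te
1. 0 -> a / C _ C #: no change
2. k -> g, p -> b, t -> d / V _ V: fires at position(s) 9: dufeazsade
3. f -> v, p -> b, s -> z, t -> d / V _ V: fires at position(s) 3: duveazsade
surface: duveazsade

cell TOR=lu, MOD=ol, GRD=ta:
underlying: z-feaz-bu-te
1. 0 -> a / C _ C #: no change
2. k -> g, p -> b, t -> d / V _ V: fires at position(s) 8: zfeazbude
3. f -> v, p -> b, s -> z, t -> d / V _ V: no change
surface: zfeazbude

cell TOR=ta, MOD=un, GRD=fe:
underlying: ps-feaz-k-k
1. 0 -> a / C _ C #: inserts after position(s) 7: psfeazkak
2. k -> g, p -> b, t -> d / V _ V: no change
3. f -> v, p -> b, s -> z, t -> d / V _ V: no change
surface: psfeazkak


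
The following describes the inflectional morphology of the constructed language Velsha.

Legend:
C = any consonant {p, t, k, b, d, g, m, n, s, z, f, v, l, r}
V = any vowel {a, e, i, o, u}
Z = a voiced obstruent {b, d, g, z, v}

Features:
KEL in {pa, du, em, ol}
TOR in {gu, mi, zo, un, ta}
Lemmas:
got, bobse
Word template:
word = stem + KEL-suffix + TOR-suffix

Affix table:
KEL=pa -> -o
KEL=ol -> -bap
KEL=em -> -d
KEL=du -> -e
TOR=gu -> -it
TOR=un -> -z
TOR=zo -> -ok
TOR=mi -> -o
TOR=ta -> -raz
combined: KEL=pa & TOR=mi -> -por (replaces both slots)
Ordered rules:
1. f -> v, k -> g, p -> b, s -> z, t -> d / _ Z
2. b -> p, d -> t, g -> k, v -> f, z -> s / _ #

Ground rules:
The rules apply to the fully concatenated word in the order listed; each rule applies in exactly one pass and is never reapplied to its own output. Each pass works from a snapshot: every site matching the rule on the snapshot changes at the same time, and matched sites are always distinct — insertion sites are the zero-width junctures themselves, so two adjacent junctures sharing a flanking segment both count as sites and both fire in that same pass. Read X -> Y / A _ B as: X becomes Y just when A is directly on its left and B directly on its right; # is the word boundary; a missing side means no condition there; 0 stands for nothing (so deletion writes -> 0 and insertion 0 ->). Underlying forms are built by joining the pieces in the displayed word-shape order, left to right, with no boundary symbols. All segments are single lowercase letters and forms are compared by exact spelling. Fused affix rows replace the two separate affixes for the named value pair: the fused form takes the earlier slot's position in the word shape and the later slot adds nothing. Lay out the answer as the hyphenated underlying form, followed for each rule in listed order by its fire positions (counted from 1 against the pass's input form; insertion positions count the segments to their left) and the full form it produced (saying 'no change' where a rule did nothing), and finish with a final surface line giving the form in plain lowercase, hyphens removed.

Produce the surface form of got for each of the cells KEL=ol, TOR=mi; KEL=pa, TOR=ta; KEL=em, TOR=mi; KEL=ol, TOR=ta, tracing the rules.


cell KEL=ol, TOR=mi:
underlying: got-bap-o
1. f -> v, k -> g, p -> b, s -> z, t -> d / _ Z: fires at position(s) 3: godbapo
2. b -> p, d -> t, g -> k, v -> f, z -> s / _ #: no change
surface: godbapo

cell KEL=pa, TOR=ta:
underlying: got-o-raz
1. f -> v, k -> g, p -> b, s -> z, t -> d / _ Z: no change
2. b -> p, d -> t, g -> k, v -> f, z -> s / _ #: fires at position(s) 7: gotoras
surface: gotoras

cell KEL=em, TOR=mi:
underlying: got-d-o
1. f -> v, k -> g, p -> b, s -> z, t -> d / _ Z: fires at position(s) 3: goddo
2. b -> p, d -> t, g -> k, v -> f, z -> s / _ #: no change
surface: goddo

cell KEL=ol, TOR=ta:
underlying: got-bap-raz
1. f -> v, k -> g, p -> b, s -> z, t -> d / _ Z: fires at position(s) 3: godbapraz
2. b -> p, d -> t, g -> k, v -> f, z -> s / _ #: fires at position(s) 9: godbapras
surface: godbapras


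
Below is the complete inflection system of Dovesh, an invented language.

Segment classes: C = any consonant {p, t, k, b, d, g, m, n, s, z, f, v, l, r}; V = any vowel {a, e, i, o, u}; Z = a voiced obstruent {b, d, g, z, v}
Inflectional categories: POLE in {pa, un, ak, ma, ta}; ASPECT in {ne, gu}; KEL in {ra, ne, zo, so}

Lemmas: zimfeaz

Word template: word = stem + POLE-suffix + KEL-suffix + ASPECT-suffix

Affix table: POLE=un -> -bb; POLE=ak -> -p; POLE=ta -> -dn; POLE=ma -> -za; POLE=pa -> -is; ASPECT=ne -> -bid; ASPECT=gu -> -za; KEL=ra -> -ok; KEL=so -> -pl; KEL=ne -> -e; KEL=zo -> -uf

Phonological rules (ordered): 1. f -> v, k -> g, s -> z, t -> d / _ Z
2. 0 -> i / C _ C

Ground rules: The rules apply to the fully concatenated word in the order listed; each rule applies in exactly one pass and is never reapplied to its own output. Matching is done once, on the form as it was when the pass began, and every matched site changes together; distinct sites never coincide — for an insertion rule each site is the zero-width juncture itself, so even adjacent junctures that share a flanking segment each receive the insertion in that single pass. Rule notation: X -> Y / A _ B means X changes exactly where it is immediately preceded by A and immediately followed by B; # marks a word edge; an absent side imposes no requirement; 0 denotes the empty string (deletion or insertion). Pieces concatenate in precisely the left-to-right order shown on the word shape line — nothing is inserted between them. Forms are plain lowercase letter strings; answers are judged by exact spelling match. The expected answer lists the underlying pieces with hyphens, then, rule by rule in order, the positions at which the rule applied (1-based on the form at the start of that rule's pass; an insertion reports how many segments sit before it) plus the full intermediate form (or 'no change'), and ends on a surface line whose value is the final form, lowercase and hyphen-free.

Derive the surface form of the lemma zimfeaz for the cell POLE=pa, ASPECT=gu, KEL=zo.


underlying: zimfeaz-is-uf-za
1. f -> v, k -> g, s -> z, t -> d / _ Z: fires at position(s) 11: zimfeazisuvza
2. 0 -> i / C _ C: inserts after position(s) 3, 11: zimifeazisuviza
surface: zimifeazisuviza


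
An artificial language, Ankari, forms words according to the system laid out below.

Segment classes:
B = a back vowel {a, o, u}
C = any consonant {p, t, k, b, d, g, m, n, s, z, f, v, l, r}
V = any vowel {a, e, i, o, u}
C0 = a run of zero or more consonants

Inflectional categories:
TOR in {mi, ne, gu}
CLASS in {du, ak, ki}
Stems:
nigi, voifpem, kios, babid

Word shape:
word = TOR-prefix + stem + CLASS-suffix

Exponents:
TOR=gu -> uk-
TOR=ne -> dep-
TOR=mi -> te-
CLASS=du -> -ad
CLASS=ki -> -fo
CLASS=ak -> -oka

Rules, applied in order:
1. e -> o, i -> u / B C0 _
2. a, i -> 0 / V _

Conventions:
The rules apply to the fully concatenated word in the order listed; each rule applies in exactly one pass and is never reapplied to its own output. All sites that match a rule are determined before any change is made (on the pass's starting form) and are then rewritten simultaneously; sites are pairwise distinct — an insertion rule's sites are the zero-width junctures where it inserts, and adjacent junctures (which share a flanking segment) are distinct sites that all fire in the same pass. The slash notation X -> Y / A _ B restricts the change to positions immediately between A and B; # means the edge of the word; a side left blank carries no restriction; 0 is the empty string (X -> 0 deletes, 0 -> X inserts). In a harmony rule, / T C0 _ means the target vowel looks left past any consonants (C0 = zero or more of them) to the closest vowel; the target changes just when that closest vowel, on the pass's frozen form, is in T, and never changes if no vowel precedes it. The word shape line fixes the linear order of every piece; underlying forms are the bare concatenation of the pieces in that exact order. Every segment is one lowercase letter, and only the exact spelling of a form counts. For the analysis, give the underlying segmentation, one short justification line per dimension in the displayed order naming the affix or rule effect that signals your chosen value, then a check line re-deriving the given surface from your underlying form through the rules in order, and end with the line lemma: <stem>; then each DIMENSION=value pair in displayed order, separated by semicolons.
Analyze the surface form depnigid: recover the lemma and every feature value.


underlying: dep-nigi-ad
TOR=ne - signalled by the affix dep-
CLASS=du - signalled by the affix -ad
check: depnigiad -> depnigiad -> depnigid
lemma: nigi; TOR=ne; CLASS=du


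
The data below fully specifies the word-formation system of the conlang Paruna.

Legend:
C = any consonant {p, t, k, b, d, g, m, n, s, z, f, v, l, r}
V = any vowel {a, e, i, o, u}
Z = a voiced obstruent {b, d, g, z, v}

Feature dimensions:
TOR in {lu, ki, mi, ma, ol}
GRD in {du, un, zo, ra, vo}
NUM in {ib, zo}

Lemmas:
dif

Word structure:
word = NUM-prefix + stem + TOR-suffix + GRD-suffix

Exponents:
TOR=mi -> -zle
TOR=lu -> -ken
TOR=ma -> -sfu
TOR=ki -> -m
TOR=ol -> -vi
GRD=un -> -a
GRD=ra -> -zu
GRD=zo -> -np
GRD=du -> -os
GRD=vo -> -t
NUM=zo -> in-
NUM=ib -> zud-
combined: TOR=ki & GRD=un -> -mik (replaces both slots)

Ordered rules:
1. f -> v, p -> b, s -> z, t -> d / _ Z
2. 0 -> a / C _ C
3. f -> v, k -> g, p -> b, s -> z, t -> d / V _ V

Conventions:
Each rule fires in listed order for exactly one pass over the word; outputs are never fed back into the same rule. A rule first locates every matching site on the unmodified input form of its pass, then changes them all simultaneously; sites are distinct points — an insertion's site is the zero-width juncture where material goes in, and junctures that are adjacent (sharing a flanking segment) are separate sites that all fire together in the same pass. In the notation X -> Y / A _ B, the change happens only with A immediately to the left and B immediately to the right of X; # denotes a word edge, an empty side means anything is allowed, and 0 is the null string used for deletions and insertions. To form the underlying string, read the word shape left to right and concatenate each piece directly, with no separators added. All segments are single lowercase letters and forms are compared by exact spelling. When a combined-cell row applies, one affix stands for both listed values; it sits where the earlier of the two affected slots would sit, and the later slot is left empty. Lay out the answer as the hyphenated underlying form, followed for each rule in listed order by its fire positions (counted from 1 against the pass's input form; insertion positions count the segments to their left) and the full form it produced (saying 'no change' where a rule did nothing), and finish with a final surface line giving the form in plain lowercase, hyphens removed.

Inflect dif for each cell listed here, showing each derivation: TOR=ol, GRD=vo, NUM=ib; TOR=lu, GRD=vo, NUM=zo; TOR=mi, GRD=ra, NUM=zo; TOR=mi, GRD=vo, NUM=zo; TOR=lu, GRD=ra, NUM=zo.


cell TOR=ol, GRD=vo, NUM=ib:
underlying: zud-dif-vi-t
1. f -> v, p -> b, s -> z, t -> d / _ Z: fires at position(s) 6: zuddivvit
2. 0 -> a / C _ C: inserts after position(s) 3, 6: zudadivavit
3. f -> v, k -> g, p -> b, s -> z, t -> d / V _ V: no change
surface: zudadivavit

cell TOR=lu, GRD=vo, NUM=zo:
underlying: in-dif-ken-t
1. f -> v, p -> b, s -> z, t -> d / _ Z: no change
2. 0 -> a / C _ C: inserts after position(s) 2, 5, 8: inadifakenat
3. f -> v, k -> g, p -> b, s -> z, t -> d / V _ V: fires at position(s) 6, 8: inadivagenat
surface: inadivagenat

cell TOR=mi, GRD=ra, NUM=zo:
underlying: in-dif-zle-zu
1. f -> v, p -> b, s -> z, t -> d / _ Z: fires at position(s) 5: indivzlezu
2. 0 -> a / C _ C: inserts after position(s) 2, 5, 6: inadivazalezu
3. f -> v, k -> g, p -> b, s -> z, t -> d / V _ V: no change
surface: inadivazalezu

cell TOR=mi, GRD=vo, NUM=zo:
underlying: in-dif-zle-t
1. f -> v, p -> b, s -> z, t -> d / _ Z: fires at position(s) 5: indivzlet
2. 0 -> a / C _ C: inserts after position(s) 2, 5, 6: inadivazalet
3. f -> v, k -> g, p -> b, s -> z, t -> d / V _ V: no change
surface: inadivazalet

cell TOR=lu, GRD=ra, NUM=zo:
underlying: in-dif-ken-zu
1. f -> v, p -> b, s -> z, t -> d / _ Z: no change
2. 0 -> a / C _ C: inserts after position(s) 2, 5, 8: inadifakenazu
3. f -> v, k -> g, p -> b, s -> z, t -> d / V _ V: fires at position(s) 6, 8: inadivagenazu
surface: inadivagenazu


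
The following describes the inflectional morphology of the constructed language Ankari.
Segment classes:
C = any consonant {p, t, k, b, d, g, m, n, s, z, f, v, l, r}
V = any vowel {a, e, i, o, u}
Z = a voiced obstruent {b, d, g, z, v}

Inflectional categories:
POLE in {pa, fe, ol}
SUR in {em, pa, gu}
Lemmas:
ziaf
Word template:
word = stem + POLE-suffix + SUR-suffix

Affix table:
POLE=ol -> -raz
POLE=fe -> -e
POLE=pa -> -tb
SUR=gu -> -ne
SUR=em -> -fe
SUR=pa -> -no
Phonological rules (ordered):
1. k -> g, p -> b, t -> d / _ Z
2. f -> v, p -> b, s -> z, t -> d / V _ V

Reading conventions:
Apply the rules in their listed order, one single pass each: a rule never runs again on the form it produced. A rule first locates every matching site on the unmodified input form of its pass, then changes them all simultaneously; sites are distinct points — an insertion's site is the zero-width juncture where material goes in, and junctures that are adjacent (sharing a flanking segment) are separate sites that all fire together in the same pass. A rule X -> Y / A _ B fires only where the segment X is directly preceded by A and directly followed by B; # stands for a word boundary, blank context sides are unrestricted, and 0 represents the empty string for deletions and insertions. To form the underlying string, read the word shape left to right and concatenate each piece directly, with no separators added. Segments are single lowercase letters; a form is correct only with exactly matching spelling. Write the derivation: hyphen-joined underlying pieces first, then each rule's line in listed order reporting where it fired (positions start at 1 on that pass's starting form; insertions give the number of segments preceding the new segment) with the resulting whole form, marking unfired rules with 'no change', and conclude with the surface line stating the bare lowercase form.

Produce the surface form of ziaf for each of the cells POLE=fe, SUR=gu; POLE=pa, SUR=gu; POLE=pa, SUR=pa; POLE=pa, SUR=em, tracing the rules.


cell POLE=fe, SUR=gu:
underlying: ziaf-e-ne
1. k -> g, p -> b, t -> d / _ Z: no change
2. f -> v, p -> b, s -> z, t -> d / V _ V: fires at position(s) 4: ziavene
surface: ziavene

cell POLE=pa, SUR=gu:
underlying: ziaf-tb-ne
1. k -> g, p -> b, t -> d / _ Z: fires at position(s) 5: ziafdbne
2. f -> v, p -> b, s -> z, t -> d / V _ V: no change
surface: ziafdbne

cell POLE=pa, SUR=pa:
underlying: ziaf-tb-no
1. k -> g, p -> b, t -> d / _ Z: fires at position(s) 5: ziafdbno
2. f -> v, p -> b, s -> z, t -> d / V _ V: no change
surface: ziafdbno

cell POLE=pa, SUR=em:
underlying: ziaf-tb-fe
1. k -> g, p -> b, t -> d / _ Z: fires at position(s) 5: ziafdbfe
2. f -> v, p -> b, s -> z, t -> d / V _ V: no change
surface: ziafdbfe
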